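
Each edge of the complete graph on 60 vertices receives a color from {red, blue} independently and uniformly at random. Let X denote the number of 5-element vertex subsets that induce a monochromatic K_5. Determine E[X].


Let X = Σ_S X_S over the C(60, 5) = 5461512 subsets S of size 5, where X_S = 1 if the K_5 on S is monochromatic.
For a fixed S, the K_5 on S has C(5, 2) = 10 edges. P[all 10 edges red] = (1/2)^10, and likewise for blue, so P[monochromatic] = 2·(1/2)^10 = 2^{1 − 10} = 1/512.
By linearity: E[X] = C(60, 5) · 2^{1 − 10} = 5461512 · 1/512 = 682689/64.
Numerically: E[X] ≈ 10667.015625.

E[X] = C(60,5)·2^(1−C(5,2)) = 682689/64 ≈ 10667.015625.


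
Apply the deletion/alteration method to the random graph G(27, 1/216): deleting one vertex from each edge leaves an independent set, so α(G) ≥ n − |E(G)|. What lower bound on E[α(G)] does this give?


E[|E(G)|] = C(27, 2)·p = 351 · (1/216) = 13/8.
E[α(G)] ≥ n − E[|E(G)|] = 27 − 13/8 = 203/8.
Numerically: ≈ 25.3750.
(This is only a lower bound; the true E[α(G)] may be larger.)

E[α(G)] ≥ 203/8 ≈ 25.3750.


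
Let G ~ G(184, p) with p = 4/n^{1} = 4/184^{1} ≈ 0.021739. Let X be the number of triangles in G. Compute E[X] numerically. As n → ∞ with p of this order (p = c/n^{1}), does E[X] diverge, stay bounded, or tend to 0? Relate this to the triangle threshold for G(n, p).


Number of potential triangles: C(184, 3) = 1021384.
Each occurs with probability p³ ≈ (0.021739)³ ≈ 1.0273691e-05.
By linearity: E[X] = C(184, 3)·p³ ≈ 1021384 · 1.0273691e-05 ≈ 10.49338.
Here α = 1, so p = 4/n is exactly at the triangle threshold p ~ 1/n. Asymptotically E[X] → c³/6 = 4³/6 = 32/3 ≈ 10.66667, a bounded constant. In this regime the triangle count is asymptotically Poisson(c³/6).

E[X] ≈ 10.49338; in regime p = Θ(1/n^{1}) E[X] stays bounded (at the triangle threshold p ~ 1/n).


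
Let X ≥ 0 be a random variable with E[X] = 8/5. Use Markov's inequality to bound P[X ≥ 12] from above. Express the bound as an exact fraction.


μ = E[X] = 8/5, a = 12.
Markov: P[X ≥ 12] ≤ μ/a = (8/5)/12 = 2/15.
Numerically: ≈ 0.133.
(Since a = 12 > μ = 1.600, the bound 2/15 is < 1 and informative.)

P[X ≥ 12] ≤ 2/15 ≈ 0.133.


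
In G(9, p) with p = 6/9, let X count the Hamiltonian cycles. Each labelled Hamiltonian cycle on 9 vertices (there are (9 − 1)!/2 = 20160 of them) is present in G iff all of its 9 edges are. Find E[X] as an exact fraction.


K_9 has (9 − 1)!/2 = 20160 labelled Hamiltonian cycles.
For each such Hamiltonian cycle H, let X_H = 1 if all 9 edges of H are present in G. Then P[X_H = 1] = p^{9} = (2/3)^{9} = 512/19683.
By linearity: E[X] = Σ_H E[X_H] = 20160 · p^{9} = 20160 · 512/19683 = 1146880/2187.
Numerically: E[X] ≈ 524.

E[X] = 20160 · (2/3)^{9} = 1146880/2187 ≈ 524.


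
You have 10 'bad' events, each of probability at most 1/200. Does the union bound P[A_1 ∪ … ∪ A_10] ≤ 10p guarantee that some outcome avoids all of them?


Union bound: P[∪_{i=1}^{10} A_i] ≤ Σ_i P[A_i] ≤ 10·p = 10·(1/200) = 1/20.
Numerically: 1/20 ≈ 0.0500.
Is 1/20 < 1? YES.
Since P[∪ A_i] ≤ 1/20 < 1, the complement has P[∩ A_i^c] ≥ 1 − 1/20 = 19/20 > 0, so some outcome avoids every A_i.

10·p = 1/20 ≈ 0.0500; existence CERTIFIED by the union bound.


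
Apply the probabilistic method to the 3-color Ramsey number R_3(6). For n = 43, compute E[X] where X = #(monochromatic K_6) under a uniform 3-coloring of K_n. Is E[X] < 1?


E[X] = C(43, 6) · 3^{1 − 15} = 6096454 · 3^{−14} = 6096454/4782969.
As a reduced fraction: E[X] = 6096454/4782969 ≈ 1.2746171.
Is E[X] < 1? NO.
Since E[X] ≥ 1, the first-moment bound is inconclusive at n = 43; it does NOT by itself certify R_3(6) > 43.

E[X] = 6096454/4782969 ≈ 1.2746171; E[X] ≥ 1; first-moment method inconclusive here.


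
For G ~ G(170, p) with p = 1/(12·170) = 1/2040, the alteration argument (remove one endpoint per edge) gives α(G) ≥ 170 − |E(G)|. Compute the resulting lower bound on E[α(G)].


E[|E(G)|] = C(170, 2)·p = 14365 · (1/2040) = 169/24.
E[α(G)] ≥ n − E[|E(G)|] = 170 − 169/24 = 3911/24.
Numerically: ≈ 162.958.
(This is only a lower bound; the true E[α(G)] may be larger.)

E[α(G)] ≥ 3911/24 ≈ 162.958.


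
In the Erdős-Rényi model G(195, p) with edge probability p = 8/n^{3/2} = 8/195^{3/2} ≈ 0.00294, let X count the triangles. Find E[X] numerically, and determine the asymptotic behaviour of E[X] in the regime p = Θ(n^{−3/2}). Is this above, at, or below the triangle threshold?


Number of potential triangles: C(195, 3) = 1216865.
Each occurs with probability p³ ≈ (0.00294)³ ≈ 2.53580e-08.
By linearity: E[X] = C(195, 3)·p³ ≈ 1216865 · 2.53580e-08 ≈ 0.031.
Since α = 3/2 > 1, p = c/n^{3/2} = o(1/n) is below the triangle threshold p ~ 1/n. Asymptotically E[X] ~ (c³/6)·n^{3(1−α)} = (8³/6)·n^{-1.5} → 0, so by Markov's inequality G has no triangles w.h.p.

E[X] ≈ 0.031; in regime p = Θ(1/n^{3/2}) E[X] tends to 0 (below the triangle threshold p ~ 1/n).


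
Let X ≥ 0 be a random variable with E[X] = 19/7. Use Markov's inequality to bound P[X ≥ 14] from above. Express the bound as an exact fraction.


μ = E[X] = 19/7, a = 14.
Markov: P[X ≥ 14] ≤ μ/a = (19/7)/14 = 19/98.
Numerically: ≈ 0.193878.
(Since a = 14 > μ = 2.714286, the bound 19/98 is < 1 and informative.)

P[X ≥ 14] ≤ 19/98 ≈ 0.193878.


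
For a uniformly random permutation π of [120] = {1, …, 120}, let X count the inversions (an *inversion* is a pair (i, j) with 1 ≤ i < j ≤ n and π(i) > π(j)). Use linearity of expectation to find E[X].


Write X = Σ X_I over the C(120, 2) = 7140 pairs i < j, with X_I the indicator of one inversion.
There are 7140 indicators.
For each fixed pair i < j, the values π(i) and π(j) are two distinct elements of {1, …, 120} in uniformly random order; by symmetry P[π(i) > π(j)] = 1/2.
By linearity: E[X] = 7140 · (1/2) = C(120, 2) · (1/2) = 7140/2 = 3570 ≈ 3570.0000.

E[X] = 3570 = 3570.0000.


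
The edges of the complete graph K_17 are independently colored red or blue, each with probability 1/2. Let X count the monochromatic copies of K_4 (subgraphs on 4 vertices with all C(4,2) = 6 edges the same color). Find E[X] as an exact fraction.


Let X = Σ_S X_S over the C(17, 4) = 2380 subsets S of size 4, where X_S = 1 if the K_4 on S is monochromatic.
For a fixed S, the K_4 on S has C(4, 2) = 6 edges. P[all 6 edges red] = (1/2)^6, and likewise for blue, so P[monochromatic] = 2·(1/2)^6 = 2^{1 − 6} = 1/32.
By linearity: E[X] = C(17, 4) · 2^{1 − 6} = 2380 · 1/32 = 595/8.
Numerically: E[X] ≈ 74.375.

E[X] = C(17,4)·2^(1−C(4,2)) = 595/8 ≈ 74.375.


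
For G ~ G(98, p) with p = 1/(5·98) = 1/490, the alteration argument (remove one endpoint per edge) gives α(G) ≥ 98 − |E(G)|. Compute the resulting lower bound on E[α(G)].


E[|E(G)|] = C(98, 2)·p = 4753 · (1/490) = 97/10.
E[α(G)] ≥ n − E[|E(G)|] = 98 − 97/10 = 883/10.
Numerically: ≈ 88.30000.
(This is only a lower bound; the true E[α(G)] may be larger.)

E[α(G)] ≥ 883/10 ≈ 88.30000.


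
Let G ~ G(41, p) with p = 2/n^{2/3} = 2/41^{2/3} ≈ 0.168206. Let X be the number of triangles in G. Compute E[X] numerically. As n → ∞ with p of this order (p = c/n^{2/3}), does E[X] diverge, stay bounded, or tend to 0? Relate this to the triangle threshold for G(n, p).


Number of potential triangles: C(41, 3) = 10660.
Each occurs with probability p³ ≈ (0.168206)³ ≈ 4.75907198e-03.
By linearity: E[X] = C(41, 3)·p³ ≈ 10660 · 4.75907198e-03 ≈ 50.731707.
Since α = 2/3 < 1, p = c/n^{2/3} ≫ 1/n is above the triangle threshold p ~ 1/n. Asymptotically E[X] ~ (c³/6)·n^{3(1−α)} = (2³/6)·n^{1} → ∞; triangles are abundant w.h.p.

E[X] ≈ 50.731707; in regime p = Θ(1/n^{2/3}) E[X] diverges (above the triangle threshold p ~ 1/n).


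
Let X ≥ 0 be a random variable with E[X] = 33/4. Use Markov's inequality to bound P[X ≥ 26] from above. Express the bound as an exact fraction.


μ = E[X] = 33/4, a = 26.
Markov: P[X ≥ 26] ≤ μ/a = (33/4)/26 = 33/104.
Numerically: ≈ 0.317.
(Since a = 26 > μ = 8.250, the bound 33/104 is < 1 and informative.)

P[X ≥ 26] ≤ 33/104 ≈ 0.317.


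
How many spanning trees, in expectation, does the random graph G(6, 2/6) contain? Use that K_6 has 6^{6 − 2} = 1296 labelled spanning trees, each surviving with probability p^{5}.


K_6 has 6^{6 − 2} = 1296 labelled spanning trees.
For each such spanning tree H, let X_H = 1 if all 5 edges of H are present in G. Then P[X_H = 1] = p^{5} = (1/3)^{5} = 1/243.
By linearity of expectation: E[X] = Σ_H E[X_H] = 1296 · p^{5} = 1296 · 1/243 = 16/3.
Numerically: E[X] ≈ 5.333.

E[X] = 1296 · (1/3)^{5} = 16/3 ≈ 5.333.


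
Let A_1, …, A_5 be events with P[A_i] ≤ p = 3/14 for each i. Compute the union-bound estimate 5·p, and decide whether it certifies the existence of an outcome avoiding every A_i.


Union bound: P[∪_{i=1}^{5} A_i] ≤ Σ_i P[A_i] ≤ 5·p = 5·(3/14) = 15/14.
Numerically: 15/14 ≈ 1.071429.
Is 15/14 < 1? NO.
Since the bound 15/14 is ≥ 1, the union bound is uninformative here; it does NOT by itself certify existence.

5·p = 15/14 ≈ 1.071429; existence NOT certified by the union bound.


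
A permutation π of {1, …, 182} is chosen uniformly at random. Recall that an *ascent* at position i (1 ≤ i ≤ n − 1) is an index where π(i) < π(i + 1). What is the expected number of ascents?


Write X = Σ X_I over i = 1, …, 181, with X_I the indicator of one ascent.
There are 181 indicators.
For each fixed i, the pair (π(i), π(i+1)) is a uniformly random ordered pair of distinct values from {1, …, 182}; by symmetry P[π(i) < π(i+1)] = 1/2.
By linearity: E[X] = 181 · (1/2) = (182 − 1) · (1/2) = 181/2 ≈ 90.50000.

E[X] = 181/2 = 90.50000.


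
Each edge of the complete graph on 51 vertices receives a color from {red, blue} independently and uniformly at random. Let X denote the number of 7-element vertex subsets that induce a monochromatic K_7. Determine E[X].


Let X = Σ_S X_S over the C(51, 7) = 115775100 subsets S of size 7, where X_S = 1 if the K_7 on S is monochromatic.
For a fixed S, the K_7 on S has C(7, 2) = 21 edges. P[all 21 edges red] = (1/2)^21, and likewise for blue, so P[monochromatic] = 2·(1/2)^21 = 2^{1 − 21} = 1/1048576.
Summing: E[X] = C(51, 7) · 2^{1 − 21} = 115775100 · 1/1048576 = 28943775/262144.
Numerically: E[X] ≈ 110.4117.

E[X] = C(51,7)·2^(1−C(7,2)) = 28943775/262144 ≈ 110.4117.


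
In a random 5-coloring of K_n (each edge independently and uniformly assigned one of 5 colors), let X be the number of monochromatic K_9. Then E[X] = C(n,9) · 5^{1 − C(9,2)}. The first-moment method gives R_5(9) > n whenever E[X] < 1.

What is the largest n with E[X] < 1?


We need C(n, 9) · 5^{1 − 36} < 1, i.e. C(n, 9) < 5^{36 − 1} = 2910383045673370361328125.
Check values of n near the boundary:
  n = 2167: C(2167, 9) = 2855899084841489792706810; 2855899084841489792706810 < 2910383045673370361328125? YES
  n = 2168: C(2168, 9) = 2867804175977929537095120; 2867804175977929537095120 < 2910383045673370361328125? YES
  n = 2169: C(2169, 9) = 2879753360044504243499683; 2879753360044504243499683 < 2910383045673370361328125? YES
  n = 2170: C(2170, 9) = 2891746779868845075610510; 2891746779868845075610510 < 2910383045673370361328125? YES
  n = 2171: C(2171, 9) = 2903784578674959601827205; 2903784578674959601827205 < 2910383045673370361328125? YES
  n = 2172: C(2172, 9) = 2915866900084148060642020; 2915866900084148060642020 < 2910383045673370361328125? NO
  n = 2173: C(2173, 9) = 2927993888115921319674265; 2927993888115921319674265 < 2910383045673370361328125? NO
  n = 2174: C(2174, 9) = 2940165687188920530702934; 2940165687188920530702934 < 2910383045673370361328125? NO
The largest n with C(n, 9) < 2910383045673370361328125 is n = 2171 (where E[X] = 580756915734991920365441/582076609134674072265625 ≈ 0.998). Hence R_5(9) > 2171, i.e. R_5(9) ≥ 2172.

Largest n = 2171; hence R_5(9) > 2171.


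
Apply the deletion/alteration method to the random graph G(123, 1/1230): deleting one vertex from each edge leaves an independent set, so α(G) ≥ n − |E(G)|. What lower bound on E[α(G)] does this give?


E[|E(G)|] = C(123, 2)·p = 7503 · (1/1230) = 61/10.
E[α(G)] ≥ n − E[|E(G)|] = 123 − 61/10 = 1169/10.
Numerically: ≈ 116.9000.
(This is only a lower bound; the true E[α(G)] may be larger.)

E[α(G)] ≥ 1169/10 ≈ 116.9000.


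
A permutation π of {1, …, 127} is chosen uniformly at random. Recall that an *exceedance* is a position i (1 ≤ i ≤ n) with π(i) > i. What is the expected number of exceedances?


Write X = Σ_{i=1}^{127} X_i, where X_i = 1_{π(i) > i}.
For each fixed i, π(i) is uniform over {1, …, 127} (marginal of a uniform permutation), so P[π(i) > i] = (n − i)/n. Summing: Σ_{i=1}^{127} (n − i)/n = (0 + 1 + … + 126)/127 = 127(127 − 1)/(2·127) = (127 − 1)/2.
Hence E[X] = Σ_{i=1}^{127} (127 − i)/127 = 63 ≈ 63.00000.

E[X] = 63 = 63.00000.


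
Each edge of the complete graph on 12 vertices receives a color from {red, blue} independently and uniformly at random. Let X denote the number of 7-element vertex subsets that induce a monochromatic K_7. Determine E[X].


Let X = Σ_S X_S over the C(12, 7) = 792 subsets S of size 7, where X_S = 1 if the K_7 on S is monochromatic.
For a fixed S, the K_7 on S has C(7, 2) = 21 edges. P[all 21 edges red] = (1/2)^21, and likewise for blue, so P[monochromatic] = 2·(1/2)^21 = 2^{1 − 21} = 1/1048576.
Summing: E[X] = C(12, 7) · 2^{1 − 21} = 792 · 1/1048576 = 99/131072.
Numerically: E[X] ≈ 0.001.

E[X] = C(12,7)·2^(1−C(7,2)) = 99/131072 ≈ 0.001.


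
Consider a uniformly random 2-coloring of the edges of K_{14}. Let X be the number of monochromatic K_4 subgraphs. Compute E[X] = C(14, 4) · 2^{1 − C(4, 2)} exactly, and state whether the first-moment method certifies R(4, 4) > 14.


E[X] = C(14, 4) · 2^{1 − 6} = 1001 · 2^{−5} = 1001/32.
As a reduced fraction: E[X] = 1001/32 ≈ 31.281250.
Is E[X] < 1? NO.
Since E[X] ≥ 1, the first-moment bound is inconclusive at n = 14; it does NOT by itself certify R(4, 4) > 14.

E[X] = 1001/32 ≈ 31.281250; E[X] ≥ 1; first-moment method inconclusive here.


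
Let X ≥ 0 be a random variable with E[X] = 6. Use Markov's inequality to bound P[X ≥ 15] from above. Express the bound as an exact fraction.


μ = E[X] = 6, a = 15.
Markov: P[X ≥ 15] ≤ μ/a = (6)/15 = 2/5.
Numerically: ≈ 0.400000.
(Since a = 15 > μ = 6.000000, the bound 2/5 is < 1 and informative.)

P[X ≥ 15] ≤ 2/5 ≈ 0.400000.


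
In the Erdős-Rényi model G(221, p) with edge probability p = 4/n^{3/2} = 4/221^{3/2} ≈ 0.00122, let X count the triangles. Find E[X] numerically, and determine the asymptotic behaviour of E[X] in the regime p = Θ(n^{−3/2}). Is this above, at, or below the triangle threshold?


Number of potential triangles: C(221, 3) = 1774630.
Each occurs with probability p³ ≈ (0.00122)³ ≈ 1.80474e-09.
By linearity: E[X] = C(221, 3)·p³ ≈ 1774630 · 1.80474e-09 ≈ 0.003.
Since α = 3/2 > 1, p = c/n^{3/2} = o(1/n) is below the triangle threshold p ~ 1/n. Asymptotically E[X] ~ (c³/6)·n^{3(1−α)} = (4³/6)·n^{-1.5} → 0, so by Markov's inequality G has no triangles w.h.p.

E[X] ≈ 0.003; in regime p = Θ(1/n^{3/2}) E[X] tends to 0 (below the triangle threshold p ~ 1/n).


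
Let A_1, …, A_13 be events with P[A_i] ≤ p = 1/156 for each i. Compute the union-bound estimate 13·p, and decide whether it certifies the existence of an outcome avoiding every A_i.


Union bound: P[∪_{i=1}^{13} A_i] ≤ Σ_i P[A_i] ≤ 13·p = 13·(1/156) = 1/12.
Numerically: 1/12 ≈ 0.0833333.
Is 1/12 < 1? YES.
Since P[∪ A_i] ≤ 1/12 < 1, the complement has P[∩ A_i^c] ≥ 1 − 1/12 = 11/12 > 0, so some outcome avoids every A_i.

13·p = 1/12 ≈ 0.0833333; existence CERTIFIED by the union bound.


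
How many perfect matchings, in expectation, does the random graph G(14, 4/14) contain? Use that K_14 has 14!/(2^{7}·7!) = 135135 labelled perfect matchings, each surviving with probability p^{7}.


K_14 has 14!/(2^{7}·7!) = 135135 labelled perfect matchings.
For each such perfect matching H, let X_H = 1 if all 7 edges of H are present in G. Then P[X_H = 1] = p^{7} = (2/7)^{7} = 128/823543.
Summing the indicators: E[X] = Σ_H E[X_H] = 135135 · p^{7} = 135135 · 128/823543 = 2471040/117649.
Numerically: E[X] ≈ 21.

E[X] = 135135 · (2/7)^{7} = 2471040/117649 ≈ 21.


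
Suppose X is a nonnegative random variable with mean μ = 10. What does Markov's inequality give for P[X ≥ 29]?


μ = E[X] = 10, a = 29.
Markov: P[X ≥ 29] ≤ μ/a = (10)/29 = 10/29.
Numerically: ≈ 0.34483.
(Since a = 29 > μ = 10.00000, the bound 10/29 is < 1 and informative.)

P[X ≥ 29] ≤ 10/29 ≈ 0.34483.


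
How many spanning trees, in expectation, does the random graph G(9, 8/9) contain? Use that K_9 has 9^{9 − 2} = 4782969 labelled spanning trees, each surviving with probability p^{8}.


K_9 has 9^{9 − 2} = 4782969 labelled spanning trees.
For each such spanning tree H, let X_H = 1 if all 8 edges of H are present in G. Then P[X_H = 1] = p^{8} = (8/9)^{8} = 16777216/43046721.
By linearity: E[X] = Σ_H E[X_H] = 4782969 · p^{8} = 4782969 · 16777216/43046721 = 16777216/9.
Numerically: E[X] ≈ 1.86e+06.

E[X] = 4782969 · (8/9)^{8} = 16777216/9 ≈ 1.86e+06.


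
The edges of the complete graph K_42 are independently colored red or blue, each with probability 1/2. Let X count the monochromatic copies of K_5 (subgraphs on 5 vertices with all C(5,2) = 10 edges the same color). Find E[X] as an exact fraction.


Let X = Σ_S X_S over the C(42, 5) = 850668 subsets S of size 5, where X_S = 1 if the K_5 on S is monochromatic.
For a fixed S, the K_5 on S has C(5, 2) = 10 edges. P[all 10 edges red] = (1/2)^10, and likewise for blue, so P[monochromatic] = 2·(1/2)^10 = 2^{1 − 10} = 1/512.
By linearity: E[X] = C(42, 5) · 2^{1 − 10} = 850668 · 1/512 = 212667/128.
Numerically: E[X] ≈ 1661.4609.

E[X] = C(42,5)·2^(1−C(5,2)) = 212667/128 ≈ 1661.4609.


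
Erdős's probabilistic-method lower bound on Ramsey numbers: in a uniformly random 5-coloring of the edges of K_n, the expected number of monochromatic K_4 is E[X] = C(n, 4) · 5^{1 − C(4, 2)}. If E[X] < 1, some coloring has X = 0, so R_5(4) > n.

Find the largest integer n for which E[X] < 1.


We need C(n, 4) · 5^{1 − 6} < 1, i.e. C(n, 4) < 5^{6 − 1} = 3125.
Check values of n near the boundary:
  n = 15: C(15, 4) = 1365; 1365 < 3125? YES
  n = 16: C(16, 4) = 1820; 1820 < 3125? YES
  n = 17: C(17, 4) = 2380; 2380 < 3125? YES
  n = 18: C(18, 4) = 3060; 3060 < 3125? YES
  n = 19: C(19, 4) = 3876; 3876 < 3125? NO
  n = 20: C(20, 4) = 4845; 4845 < 3125? NO
  n = 21: C(21, 4) = 5985; 5985 < 3125? NO
The largest n with C(n, 4) < 3125 is n = 18 (where E[X] = 612/625 ≈ 0.97920). Hence R_5(4) > 18, i.e. R_5(4) ≥ 19.

Largest n = 18; hence R_5(4) > 18.


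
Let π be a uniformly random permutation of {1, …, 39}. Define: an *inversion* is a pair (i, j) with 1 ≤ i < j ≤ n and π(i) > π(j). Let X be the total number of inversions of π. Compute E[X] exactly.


Write X = Σ X_I over the C(39, 2) = 741 pairs i < j, with X_I the indicator of one inversion.
There are 741 indicators.
For each fixed pair i < j, the values π(i) and π(j) are two distinct elements of {1, …, 39} in uniformly random order; by symmetry P[π(i) > π(j)] = 1/2.
By linearity: E[X] = 741 · (1/2) = C(39, 2) · (1/2) = 741/2 = 741/2 ≈ 370.500000.

E[X] = 741/2 = 370.500000.


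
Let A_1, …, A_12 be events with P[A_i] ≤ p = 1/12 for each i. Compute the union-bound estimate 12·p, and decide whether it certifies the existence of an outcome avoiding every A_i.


Union bound: P[∪_{i=1}^{12} A_i] ≤ Σ_i P[A_i] ≤ 12·p = 12·(1/12) = 1.
Numerically: 1 ≈ 1.000000.
Is 1 < 1? NO.
Since the bound 1 is ≥ 1, the union bound is uninformative here; it does NOT by itself certify existence.

12·p = 1 ≈ 1.000000; existence NOT certified by the union bound.


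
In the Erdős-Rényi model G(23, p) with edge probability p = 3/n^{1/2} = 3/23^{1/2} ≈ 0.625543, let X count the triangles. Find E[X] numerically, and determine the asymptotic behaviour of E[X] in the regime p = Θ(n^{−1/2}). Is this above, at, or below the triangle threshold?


Number of potential triangles: C(23, 3) = 1771.
Each occurs with probability p³ ≈ (0.625543)³ ≈ 2.44777790e-01.
By linearity: E[X] = C(23, 3)·p³ ≈ 1771 · 2.44777790e-01 ≈ 433.501467.
Since α = 1/2 < 1, p = c/n^{1/2} ≫ 1/n is above the triangle threshold p ~ 1/n. Asymptotically E[X] ~ (c³/6)·n^{3(1−α)} = (3³/6)·n^{1.5} → ∞; triangles are abundant w.h.p.

E[X] ≈ 433.501467; in regime p = Θ(1/n^{1/2}) E[X] diverges (above the triangle threshold p ~ 1/n).


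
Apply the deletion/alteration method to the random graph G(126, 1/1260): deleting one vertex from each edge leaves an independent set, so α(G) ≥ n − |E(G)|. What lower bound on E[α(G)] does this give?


E[|E(G)|] = C(126, 2)·p = 7875 · (1/1260) = 25/4.
E[α(G)] ≥ n − E[|E(G)|] = 126 − 25/4 = 479/4.
Numerically: ≈ 119.750.
(This is only a lower bound; the true E[α(G)] may be larger.)

E[α(G)] ≥ 479/4 ≈ 119.750.


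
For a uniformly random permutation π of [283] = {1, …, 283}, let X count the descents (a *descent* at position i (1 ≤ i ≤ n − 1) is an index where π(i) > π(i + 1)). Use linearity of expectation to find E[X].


Write X = Σ X_I over i = 1, …, 282, with X_I the indicator of one descent.
There are 282 indicators.
For each fixed i, the pair (π(i), π(i+1)) is a uniformly random ordered pair of distinct values from {1, …, 283}; by symmetry P[π(i) > π(i+1)] = 1/2.
By linearity: E[X] = 282 · (1/2) = (283 − 1) · (1/2) = 141 ≈ 141.0000.

E[X] = 141 = 141.0000.


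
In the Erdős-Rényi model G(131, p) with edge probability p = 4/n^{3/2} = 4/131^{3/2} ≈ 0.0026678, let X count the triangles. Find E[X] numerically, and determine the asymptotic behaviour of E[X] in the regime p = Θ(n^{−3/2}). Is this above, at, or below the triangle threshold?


Number of potential triangles: C(131, 3) = 366145.
Each occurs with probability p³ ≈ (0.0026678)³ ≈ 1.89871221e-08.
By linearity: E[X] = C(131, 3)·p³ ≈ 366145 · 1.89871221e-08 ≈ 0.006952.
Since α = 3/2 > 1, p = c/n^{3/2} = o(1/n) is below the triangle threshold p ~ 1/n. Asymptotically E[X] ~ (c³/6)·n^{3(1−α)} = (4³/6)·n^{-1.5} → 0, so by Markov's inequality G has no triangles w.h.p.

E[X] ≈ 0.006952; in regime p = Θ(1/n^{3/2}) E[X] tends to 0 (below the triangle threshold p ~ 1/n).


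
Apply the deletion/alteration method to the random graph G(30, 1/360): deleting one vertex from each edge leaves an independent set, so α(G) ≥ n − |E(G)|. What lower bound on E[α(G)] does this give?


E[|E(G)|] = C(30, 2)·p = 435 · (1/360) = 29/24.
E[α(G)] ≥ n − E[|E(G)|] = 30 − 29/24 = 691/24.
Numerically: ≈ 28.792.
(This is only a lower bound; the true E[α(G)] may be larger.)

E[α(G)] ≥ 691/24 ≈ 28.792.


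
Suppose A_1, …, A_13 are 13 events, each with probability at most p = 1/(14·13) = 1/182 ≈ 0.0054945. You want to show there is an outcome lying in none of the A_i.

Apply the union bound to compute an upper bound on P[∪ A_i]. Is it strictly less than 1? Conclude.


Union bound: P[∪_{i=1}^{13} A_i] ≤ Σ_i P[A_i] ≤ 13·p = 13·(1/182) = 1/14.
Numerically: 1/14 ≈ 0.0714286.
Is 1/14 < 1? YES.
Since P[∪ A_i] ≤ 1/14 < 1, the complement has P[∩ A_i^c] ≥ 1 − 1/14 = 13/14 > 0, so some outcome avoids every A_i.

13·p = 1/14 ≈ 0.0714286; existence CERTIFIED by the union bound.


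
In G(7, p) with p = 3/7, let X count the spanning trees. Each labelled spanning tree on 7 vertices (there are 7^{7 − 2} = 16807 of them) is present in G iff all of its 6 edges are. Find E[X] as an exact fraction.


K_7 has 7^{7 − 2} = 16807 labelled spanning trees.
For each such spanning tree H, let X_H = 1 if all 6 edges of H are present in G. Then P[X_H = 1] = p^{6} = (3/7)^{6} = 729/117649.
By linearity: E[X] = Σ_H E[X_H] = 16807 · p^{6} = 16807 · 729/117649 = 729/7.
Numerically: E[X] ≈ 104.1.

E[X] = 16807 · (3/7)^{6} = 729/7 ≈ 104.1.


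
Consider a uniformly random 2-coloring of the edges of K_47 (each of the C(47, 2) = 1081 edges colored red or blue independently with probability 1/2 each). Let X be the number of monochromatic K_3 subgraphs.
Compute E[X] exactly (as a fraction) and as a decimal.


Let X = Σ_S X_S over the C(47, 3) = 16215 subsets S of size 3, where X_S = 1 if the K_3 on S is monochromatic.
For a fixed S, the K_3 on S has C(3, 2) = 3 edges. P[all 3 edges red] = (1/2)^3, and likewise for blue, so P[monochromatic] = 2·(1/2)^3 = 2^{1 − 3} = 1/4.
By linearity of expectation: E[X] = C(47, 3) · 2^{1 − 3} = 16215 · 1/4 = 16215/4.
Numerically: E[X] ≈ 4053.75000.

E[X] = C(47,3)·2^(1−C(3,2)) = 16215/4 ≈ 4053.75000.


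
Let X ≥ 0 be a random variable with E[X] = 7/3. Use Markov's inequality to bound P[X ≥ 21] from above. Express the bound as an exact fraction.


μ = E[X] = 7/3, a = 21.
Markov: P[X ≥ 21] ≤ μ/a = (7/3)/21 = 1/9.
Numerically: ≈ 0.1111.
(Since a = 21 > μ = 2.3333, the bound 1/9 is < 1 and informative.)

P[X ≥ 21] ≤ 1/9 ≈ 0.1111.


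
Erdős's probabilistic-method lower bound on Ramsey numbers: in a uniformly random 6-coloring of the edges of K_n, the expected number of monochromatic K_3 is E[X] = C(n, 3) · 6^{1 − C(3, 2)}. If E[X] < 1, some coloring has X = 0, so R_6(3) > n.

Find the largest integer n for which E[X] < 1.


We need C(n, 3) · 6^{1 − 3} < 1, i.e. C(n, 3) < 6^{3 − 1} = 36.
Check values of n near the boundary:
  n = 5: C(5, 3) = 10; 10 < 36? YES
  n = 6: C(6, 3) = 20; 20 < 36? YES
  n = 7: C(7, 3) = 35; 35 < 36? YES
  n = 8: C(8, 3) = 56; 56 < 36? NO
  n = 9: C(9, 3) = 84; 84 < 36? NO
The largest n with C(n, 3) < 36 is n = 7 (where E[X] = 35/36 ≈ 0.972). Hence R_6(3) > 7, i.e. R_6(3) ≥ 8.

Largest n = 7; hence R_6(3) > 7.


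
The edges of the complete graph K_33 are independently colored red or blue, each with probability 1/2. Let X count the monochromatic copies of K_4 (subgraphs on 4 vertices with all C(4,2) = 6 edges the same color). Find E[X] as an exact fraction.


Let X = Σ_S X_S over the C(33, 4) = 40920 subsets S of size 4, where X_S = 1 if the K_4 on S is monochromatic.
For a fixed S, the K_4 on S has C(4, 2) = 6 edges. P[all 6 edges red] = (1/2)^6, and likewise for blue, so P[monochromatic] = 2·(1/2)^6 = 2^{1 − 6} = 1/32.
By linearity: E[X] = C(33, 4) · 2^{1 − 6} = 40920 · 1/32 = 5115/4.
Numerically: E[X] ≈ 1278.7500.

E[X] = C(33,4)·2^(1−C(4,2)) = 5115/4 ≈ 1278.7500.


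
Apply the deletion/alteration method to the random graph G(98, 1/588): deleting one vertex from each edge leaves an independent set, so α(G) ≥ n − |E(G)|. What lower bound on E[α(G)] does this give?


E[|E(G)|] = C(98, 2)·p = 4753 · (1/588) = 97/12.
E[α(G)] ≥ n − E[|E(G)|] = 98 − 97/12 = 1079/12.
Numerically: ≈ 89.9167.
(This is only a lower bound; the true E[α(G)] may be larger.)

E[α(G)] ≥ 1079/12 ≈ 89.9167.


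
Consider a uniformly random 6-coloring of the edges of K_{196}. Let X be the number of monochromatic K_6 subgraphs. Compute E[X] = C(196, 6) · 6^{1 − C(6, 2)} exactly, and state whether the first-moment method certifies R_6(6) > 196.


E[X] = C(196, 6) · 6^{1 − 15} = 72887293024 · 6^{−14} = 72887293024/78364164096.
As a reduced fraction: E[X] = 2277727907/2448880128 ≈ 0.9301.
Is E[X] < 1? YES.
Since E[X] < 1, there exists a 6-coloring of K_{196} with no monochromatic K_6; hence R_6(6) > 196.

E[X] = 2277727907/2448880128 ≈ 0.9301; E[X] < 1, so R_6(6) > 196.


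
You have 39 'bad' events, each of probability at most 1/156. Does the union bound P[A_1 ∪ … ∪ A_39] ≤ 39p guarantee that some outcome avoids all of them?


Union bound: P[∪_{i=1}^{39} A_i] ≤ Σ_i P[A_i] ≤ 39·p = 39·(1/156) = 1/4.
Numerically: 1/4 ≈ 0.25000.
Is 1/4 < 1? YES.
Since P[∪ A_i] ≤ 1/4 < 1, the complement has P[∩ A_i^c] ≥ 1 − 1/4 = 3/4 > 0, so some outcome avoids every A_i.

39·p = 1/4 ≈ 0.25000; existence CERTIFIED by the union bound.


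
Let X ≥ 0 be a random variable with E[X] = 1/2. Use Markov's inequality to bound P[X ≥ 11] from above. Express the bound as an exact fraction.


μ = E[X] = 1/2, a = 11.
Markov: P[X ≥ 11] ≤ μ/a = (1/2)/11 = 1/22.
Numerically: ≈ 0.045455.
(Since a = 11 > μ = 0.500000, the bound 1/22 is < 1 and informative.)

P[X ≥ 11] ≤ 1/22 ≈ 0.045455.


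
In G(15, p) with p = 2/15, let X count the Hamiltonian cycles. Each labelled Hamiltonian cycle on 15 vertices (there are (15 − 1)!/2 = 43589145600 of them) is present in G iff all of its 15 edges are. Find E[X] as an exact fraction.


K_15 has (15 − 1)!/2 = 43589145600 labelled Hamiltonian cycles.
For each such Hamiltonian cycle H, let X_H = 1 if all 15 edges of H are present in G. Then P[X_H = 1] = p^{15} = (2/15)^{15} = 32768/437893890380859375.
By linearity: E[X] = Σ_H E[X_H] = 43589145600 · p^{15} = 43589145600 · 32768/437893890380859375 = 235115905024/72081298828125.
Numerically: E[X] ≈ 0.00326.

E[X] = 43589145600 · (2/15)^{15} = 235115905024/72081298828125 ≈ 0.00326.


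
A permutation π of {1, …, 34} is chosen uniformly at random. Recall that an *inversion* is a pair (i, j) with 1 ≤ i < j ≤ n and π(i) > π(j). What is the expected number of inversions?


Write X = Σ X_I over the C(34, 2) = 561 pairs i < j, with X_I the indicator of one inversion.
There are 561 indicators.
For each fixed pair i < j, the values π(i) and π(j) are two distinct elements of {1, …, 34} in uniformly random order; by symmetry P[π(i) > π(j)] = 1/2.
By linearity: E[X] = 561 · (1/2) = C(34, 2) · (1/2) = 561/2 = 561/2 ≈ 280.500000.

E[X] = 561/2 = 280.500000.


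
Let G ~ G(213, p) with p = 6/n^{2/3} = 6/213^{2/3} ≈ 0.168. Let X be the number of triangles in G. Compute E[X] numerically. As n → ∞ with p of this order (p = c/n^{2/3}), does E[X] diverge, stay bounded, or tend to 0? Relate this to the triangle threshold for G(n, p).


Number of potential triangles: C(213, 3) = 1587986.
Each occurs with probability p³ ≈ (0.168)³ ≈ 4.76096e-03.
By linearity: E[X] = C(213, 3)·p³ ≈ 1587986 · 4.76096e-03 ≈ 7560.338.
Since α = 2/3 < 1, p = c/n^{2/3} ≫ 1/n is above the triangle threshold p ~ 1/n. Asymptotically E[X] ~ (c³/6)·n^{3(1−α)} = (6³/6)·n^{1} → ∞; triangles are abundant w.h.p.

E[X] ≈ 7560.338; in regime p = Θ(1/n^{2/3}) E[X] diverges (above the triangle threshold p ~ 1/n).


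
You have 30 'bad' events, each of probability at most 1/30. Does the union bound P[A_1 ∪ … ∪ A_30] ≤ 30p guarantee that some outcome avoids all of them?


Union bound: P[∪_{i=1}^{30} A_i] ≤ Σ_i P[A_i] ≤ 30·p = 30·(1/30) = 1.
Numerically: 1 ≈ 1.0000000.
Is 1 < 1? NO.
Since the bound 1 is ≥ 1, the union bound is uninformative here; it does NOT by itself certify existence.

30·p = 1 ≈ 1.0000000; existence NOT certified by the union bound.


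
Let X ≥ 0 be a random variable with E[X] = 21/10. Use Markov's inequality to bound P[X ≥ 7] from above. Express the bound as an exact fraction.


μ = E[X] = 21/10, a = 7.
Markov: P[X ≥ 7] ≤ μ/a = (21/10)/7 = 3/10.
Numerically: ≈ 0.300.
(Since a = 7 > μ = 2.100, the bound 3/10 is < 1 and informative.)

P[X ≥ 7] ≤ 3/10 ≈ 0.300.


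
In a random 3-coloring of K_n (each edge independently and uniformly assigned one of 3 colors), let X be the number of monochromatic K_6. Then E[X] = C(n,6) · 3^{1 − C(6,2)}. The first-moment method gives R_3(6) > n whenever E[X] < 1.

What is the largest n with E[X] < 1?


We need C(n, 6) · 3^{1 − 15} < 1, i.e. C(n, 6) < 3^{15 − 1} = 4782969.
Check values of n near the boundary:
  n = 39: C(39, 6) = 3262623; 3262623 < 4782969? YES
  n = 40: C(40, 6) = 3838380; 3838380 < 4782969? YES
  n = 41: C(41, 6) = 4496388; 4496388 < 4782969? YES
  n = 42: C(42, 6) = 5245786; 5245786 < 4782969? NO
The largest n with C(n, 6) < 4782969 is n = 41 (where E[X] = 1498796/1594323 ≈ 0.94008). Hence R_3(6) > 41, i.e. R_3(6) ≥ 42.

Largest n = 41; hence R_3(6) > 41.


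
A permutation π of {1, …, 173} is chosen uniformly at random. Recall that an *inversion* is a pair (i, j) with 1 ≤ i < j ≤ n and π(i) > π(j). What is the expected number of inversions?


Write X = Σ X_I over the C(173, 2) = 14878 pairs i < j, with X_I the indicator of one inversion.
There are 14878 indicators.
For each fixed pair i < j, the values π(i) and π(j) are two distinct elements of {1, …, 173} in uniformly random order; by symmetry P[π(i) > π(j)] = 1/2.
By linearity: E[X] = 14878 · (1/2) = C(173, 2) · (1/2) = 14878/2 = 7439 ≈ 7439.00000.

E[X] = 7439 = 7439.00000.


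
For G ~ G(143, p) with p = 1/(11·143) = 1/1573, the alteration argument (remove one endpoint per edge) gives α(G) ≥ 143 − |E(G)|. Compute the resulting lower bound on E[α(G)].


E[|E(G)|] = C(143, 2)·p = 10153 · (1/1573) = 71/11.
E[α(G)] ≥ n − E[|E(G)|] = 143 − 71/11 = 1502/11.
Numerically: ≈ 136.545455.
(This is only a lower bound; the true E[α(G)] may be larger.)

E[α(G)] ≥ 1502/11 ≈ 136.545455.


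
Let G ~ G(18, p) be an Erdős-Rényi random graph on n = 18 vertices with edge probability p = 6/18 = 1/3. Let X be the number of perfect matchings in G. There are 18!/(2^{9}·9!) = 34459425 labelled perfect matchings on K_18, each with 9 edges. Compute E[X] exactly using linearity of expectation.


K_18 has 18!/(2^{9}·9!) = 34459425 labelled perfect matchings.
For each such perfect matching H, let X_H = 1 if all 9 edges of H are present in G. Then P[X_H = 1] = p^{9} = (1/3)^{9} = 1/19683.
Summing the indicators: E[X] = Σ_H E[X_H] = 34459425 · p^{9} = 34459425 · 1/19683 = 425425/243.
Numerically: E[X] ≈ 1751.

E[X] = 34459425 · (1/3)^{9} = 425425/243 ≈ 1751.


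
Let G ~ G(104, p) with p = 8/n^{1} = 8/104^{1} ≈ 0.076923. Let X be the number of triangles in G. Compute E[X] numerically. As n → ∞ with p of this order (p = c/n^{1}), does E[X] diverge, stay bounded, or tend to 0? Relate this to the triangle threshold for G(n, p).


Number of potential triangles: C(104, 3) = 182104.
Each occurs with probability p³ ≈ (0.076923)³ ≈ 4.5516614e-04.
By linearity: E[X] = C(104, 3)·p³ ≈ 182104 · 4.5516614e-04 ≈ 82.88757.
Here α = 1, so p = 8/n is exactly at the triangle threshold p ~ 1/n. Asymptotically E[X] → c³/6 = 8³/6 = 256/3 ≈ 85.33333, a bounded constant. In this regime the triangle count is asymptotically Poisson(c³/6).

E[X] ≈ 82.88757; in regime p = Θ(1/n^{1}) E[X] stays bounded (at the triangle threshold p ~ 1/n).


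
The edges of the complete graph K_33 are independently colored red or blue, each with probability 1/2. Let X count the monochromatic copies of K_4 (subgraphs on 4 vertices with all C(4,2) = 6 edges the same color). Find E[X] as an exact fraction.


Let X = Σ_S X_S over the C(33, 4) = 40920 subsets S of size 4, where X_S = 1 if the K_4 on S is monochromatic.
For a fixed S, the K_4 on S has C(4, 2) = 6 edges. P[all 6 edges red] = (1/2)^6, and likewise for blue, so P[monochromatic] = 2·(1/2)^6 = 2^{1 − 6} = 1/32.
By linearity: E[X] = C(33, 4) · 2^{1 − 6} = 40920 · 1/32 = 5115/4.
Numerically: E[X] ≈ 1278.750.

E[X] = C(33,4)·2^(1−C(4,2)) = 5115/4 ≈ 1278.750.


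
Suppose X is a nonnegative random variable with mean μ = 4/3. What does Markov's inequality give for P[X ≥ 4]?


μ = E[X] = 4/3, a = 4.
Markov: P[X ≥ 4] ≤ μ/a = (4/3)/4 = 1/3.
Numerically: ≈ 0.333333.
(Since a = 4 > μ = 1.333333, the bound 1/3 is < 1 and informative.)

P[X ≥ 4] ≤ 1/3 ≈ 0.333333.


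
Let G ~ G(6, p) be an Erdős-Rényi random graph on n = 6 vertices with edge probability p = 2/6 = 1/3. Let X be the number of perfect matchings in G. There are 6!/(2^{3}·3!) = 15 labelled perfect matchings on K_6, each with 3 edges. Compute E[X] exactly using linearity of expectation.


K_6 has 6!/(2^{3}·3!) = 15 labelled perfect matchings.
For each such perfect matching H, let X_H = 1 if all 3 edges of H are present in G. Then P[X_H = 1] = p^{3} = (1/3)^{3} = 1/27.
By linearity of expectation: E[X] = Σ_H E[X_H] = 15 · p^{3} = 15 · 1/27 = 5/9.
Numerically: E[X] ≈ 0.55556.

E[X] = 15 · (1/3)^{3} = 5/9 ≈ 0.55556.


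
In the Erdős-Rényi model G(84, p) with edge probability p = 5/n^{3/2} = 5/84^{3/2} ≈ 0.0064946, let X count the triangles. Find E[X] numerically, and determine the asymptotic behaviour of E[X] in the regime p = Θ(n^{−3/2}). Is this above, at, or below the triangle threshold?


Number of potential triangles: C(84, 3) = 95284.
Each occurs with probability p³ ≈ (0.0064946)³ ≈ 2.7393860e-07.
By linearity: E[X] = C(84, 3)·p³ ≈ 95284 · 2.7393860e-07 ≈ 0.02610.
Since α = 3/2 > 1, p = c/n^{3/2} = o(1/n) is below the triangle threshold p ~ 1/n. Asymptotically E[X] ~ (c³/6)·n^{3(1−α)} = (5³/6)·n^{-1.5} → 0, so by Markov's inequality G has no triangles w.h.p.

E[X] ≈ 0.02610; in regime p = Θ(1/n^{3/2}) E[X] tends to 0 (below the triangle threshold p ~ 1/n).


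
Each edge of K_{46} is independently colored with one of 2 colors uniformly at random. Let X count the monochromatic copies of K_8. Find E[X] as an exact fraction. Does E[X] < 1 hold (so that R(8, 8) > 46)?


E[X] = C(46, 8) · 2^{1 − 28} = 260932815 · 2^{−27} = 260932815/134217728.
As a reduced fraction: E[X] = 260932815/134217728 ≈ 1.9441.
Is E[X] < 1? NO.
Since E[X] ≥ 1, the first-moment bound is inconclusive at n = 46; it does NOT by itself certify R(8, 8) > 46.

E[X] = 260932815/134217728 ≈ 1.9441; E[X] ≥ 1; first-moment method inconclusive here.


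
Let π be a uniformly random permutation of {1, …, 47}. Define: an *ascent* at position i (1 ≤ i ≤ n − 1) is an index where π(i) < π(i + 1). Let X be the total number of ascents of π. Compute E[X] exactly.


Write X = Σ X_I over i = 1, …, 46, with X_I the indicator of one ascent.
There are 46 indicators.
For each fixed i, the pair (π(i), π(i+1)) is a uniformly random ordered pair of distinct values from {1, …, 47}; by symmetry P[π(i) < π(i+1)] = 1/2.
By linearity: E[X] = 46 · (1/2) = (47 − 1) · (1/2) = 23 ≈ 23.0000.

E[X] = 23 = 23.0000.


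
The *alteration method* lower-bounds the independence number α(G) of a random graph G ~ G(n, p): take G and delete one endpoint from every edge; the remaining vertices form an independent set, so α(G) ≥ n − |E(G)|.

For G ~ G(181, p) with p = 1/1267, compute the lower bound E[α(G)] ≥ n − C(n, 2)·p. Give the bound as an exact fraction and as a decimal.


E[|E(G)|] = C(181, 2)·p = 16290 · (1/1267) = 90/7.
E[α(G)] ≥ n − E[|E(G)|] = 181 − 90/7 = 1177/7.
Numerically: ≈ 168.1429.
(This is only a lower bound; the true E[α(G)] may be larger.)

E[α(G)] ≥ 1177/7 ≈ 168.1429.


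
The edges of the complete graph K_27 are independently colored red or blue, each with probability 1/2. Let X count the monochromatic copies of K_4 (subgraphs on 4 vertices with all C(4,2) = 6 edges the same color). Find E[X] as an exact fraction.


Let X = Σ_S X_S over the C(27, 4) = 17550 subsets S of size 4, where X_S = 1 if the K_4 on S is monochromatic.
For a fixed S, the K_4 on S has C(4, 2) = 6 edges. P[all 6 edges red] = (1/2)^6, and likewise for blue, so P[monochromatic] = 2·(1/2)^6 = 2^{1 − 6} = 1/32.
Summing: E[X] = C(27, 4) · 2^{1 − 6} = 17550 · 1/32 = 8775/16.
Numerically: E[X] ≈ 548.438.

E[X] = C(27,4)·2^(1−C(4,2)) = 8775/16 ≈ 548.438.


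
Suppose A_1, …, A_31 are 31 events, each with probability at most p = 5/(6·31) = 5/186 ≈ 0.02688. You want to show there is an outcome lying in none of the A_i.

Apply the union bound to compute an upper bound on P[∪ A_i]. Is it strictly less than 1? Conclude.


Union bound: P[∪_{i=1}^{31} A_i] ≤ Σ_i P[A_i] ≤ 31·p = 31·(5/186) = 5/6.
Numerically: 5/6 ≈ 0.83333.
Is 5/6 < 1? YES.
Since P[∪ A_i] ≤ 5/6 < 1, the complement has P[∩ A_i^c] ≥ 1 − 5/6 = 1/6 > 0, so some outcome avoids every A_i.

31·p = 5/6 ≈ 0.83333; existence CERTIFIED by the union bound.
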